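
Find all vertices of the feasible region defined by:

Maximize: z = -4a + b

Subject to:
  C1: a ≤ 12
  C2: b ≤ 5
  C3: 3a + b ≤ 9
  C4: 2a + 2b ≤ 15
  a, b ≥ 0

(0, 0), (3, 0), (1.333, 5), (0, 5)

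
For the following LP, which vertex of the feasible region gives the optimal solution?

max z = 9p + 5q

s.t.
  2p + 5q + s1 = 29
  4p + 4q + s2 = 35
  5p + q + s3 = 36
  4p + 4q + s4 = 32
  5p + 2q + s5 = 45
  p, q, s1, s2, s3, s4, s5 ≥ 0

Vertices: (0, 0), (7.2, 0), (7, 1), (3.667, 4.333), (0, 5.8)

Evaluate the objective at each vertex of the feasible region:
  z(0, 0) = 0
  z(7.2, 0) = 64.8
  z(7, 1) = 68  ←
  z(3.667, 4.333) = 54.67
  z(0, 5.8) = 29
The maximum is at p = 7, q = 1.

(7, 1)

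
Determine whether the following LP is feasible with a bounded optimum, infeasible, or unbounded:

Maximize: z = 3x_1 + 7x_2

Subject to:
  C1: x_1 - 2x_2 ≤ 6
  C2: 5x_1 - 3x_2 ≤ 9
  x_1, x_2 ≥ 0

Unbounded (objective can increase without bound)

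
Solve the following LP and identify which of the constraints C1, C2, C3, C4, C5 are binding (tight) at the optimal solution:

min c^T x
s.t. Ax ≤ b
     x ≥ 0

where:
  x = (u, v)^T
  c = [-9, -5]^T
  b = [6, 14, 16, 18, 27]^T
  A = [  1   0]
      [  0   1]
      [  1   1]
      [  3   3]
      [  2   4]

At u = 6, v = 0, compute slack b - a·x for each constraint:
  C1: 6 − 6 = 0  (binding)
  C2: 14 − 0 = 14  (slack)
  C3: 16 − 6 = 10  (slack)
  C4: 18 − 18 = 0  (binding)
  C5: 27 − 12 = 15  (slack)

Optimal: u = 6, v = 0
Binding: C1, C4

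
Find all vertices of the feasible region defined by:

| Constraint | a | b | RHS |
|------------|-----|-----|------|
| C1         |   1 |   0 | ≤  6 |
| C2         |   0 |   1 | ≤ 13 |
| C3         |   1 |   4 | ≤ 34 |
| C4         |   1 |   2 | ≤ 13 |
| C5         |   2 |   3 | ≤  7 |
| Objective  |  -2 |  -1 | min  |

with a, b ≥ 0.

(0, 0), (3.5, 0), (0, 2.333)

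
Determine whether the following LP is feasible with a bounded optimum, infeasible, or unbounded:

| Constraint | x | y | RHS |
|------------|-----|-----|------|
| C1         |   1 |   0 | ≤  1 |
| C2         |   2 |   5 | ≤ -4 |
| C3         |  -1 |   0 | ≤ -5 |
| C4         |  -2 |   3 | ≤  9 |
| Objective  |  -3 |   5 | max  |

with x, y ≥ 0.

Infeasible (no feasible solution exists)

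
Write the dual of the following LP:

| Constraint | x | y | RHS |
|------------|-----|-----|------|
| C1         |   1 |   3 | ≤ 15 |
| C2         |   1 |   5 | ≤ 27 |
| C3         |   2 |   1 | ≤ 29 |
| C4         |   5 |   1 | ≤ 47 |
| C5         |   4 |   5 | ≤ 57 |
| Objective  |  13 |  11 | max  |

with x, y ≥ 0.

Primal max cᵀx s.t. Ax ≤ b, x ≥ 0  →  Dual min bᵀy s.t. Aᵀy ≥ c, y ≥ 0.

Minimize: z = 15y1 + 27y2 + 29y3 + 47y4 + 57y5

Subject to:
  y1 + y2 + 2y3 + 5y4 + 4y5 ≥ 13
  3y1 + 5y2 + y3 + y4 + 5y5 ≥ 11
  y1, y2, y3, y4, y5 ≥ 0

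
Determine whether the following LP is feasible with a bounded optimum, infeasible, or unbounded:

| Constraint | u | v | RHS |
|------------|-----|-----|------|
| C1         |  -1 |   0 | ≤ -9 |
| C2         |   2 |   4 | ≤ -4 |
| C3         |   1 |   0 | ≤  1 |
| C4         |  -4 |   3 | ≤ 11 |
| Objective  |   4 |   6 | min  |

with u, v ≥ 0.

Infeasible (no feasible solution exists)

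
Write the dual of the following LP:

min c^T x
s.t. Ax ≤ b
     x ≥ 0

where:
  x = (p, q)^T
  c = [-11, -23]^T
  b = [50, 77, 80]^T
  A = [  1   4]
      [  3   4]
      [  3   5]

Primal min cᵀx s.t. Ax ≤ b, x ≥ 0  →  Dual max −bᵀy s.t. Aᵀy ≥ −c, y ≥ 0.

Maximize: z = -50y1 - 77y2 - 80y3

Subject to:
  y1 + 3y2 + 3y3 ≥ 11
  4y1 + 4y2 + 5y3 ≥ 23
  y1, y2, y3 ≥ 0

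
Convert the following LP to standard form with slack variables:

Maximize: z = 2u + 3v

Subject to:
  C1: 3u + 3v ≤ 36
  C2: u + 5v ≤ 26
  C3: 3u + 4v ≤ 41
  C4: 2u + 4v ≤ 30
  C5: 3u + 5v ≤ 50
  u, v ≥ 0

max z = 2u + 3v

s.t.
  3u + 3v + s1 = 36
  u + 5v + s2 = 26
  3u + 4v + s3 = 41
  2u + 4v + s4 = 30
  3u + 5v + s5 = 50
  u, v, s1, s2, s3, s4, s5 ≥ 0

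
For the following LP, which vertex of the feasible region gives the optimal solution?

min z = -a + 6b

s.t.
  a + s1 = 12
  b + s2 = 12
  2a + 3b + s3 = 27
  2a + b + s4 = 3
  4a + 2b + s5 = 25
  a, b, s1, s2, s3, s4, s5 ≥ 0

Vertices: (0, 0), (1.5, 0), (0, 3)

Evaluate the objective at each vertex of the feasible region:
  z(0, 0) = 0
  z(1.5, 0) = -1.5  ←
  z(0, 3) = 18
The minimum is at a = 1.5, b = 0.

(1.5, 0)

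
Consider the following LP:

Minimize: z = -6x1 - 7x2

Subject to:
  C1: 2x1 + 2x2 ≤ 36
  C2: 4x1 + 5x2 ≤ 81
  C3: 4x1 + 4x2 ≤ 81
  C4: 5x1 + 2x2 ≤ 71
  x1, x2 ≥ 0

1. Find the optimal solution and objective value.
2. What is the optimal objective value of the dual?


1. x1 = 9, x2 = 9, z = -117
2. -117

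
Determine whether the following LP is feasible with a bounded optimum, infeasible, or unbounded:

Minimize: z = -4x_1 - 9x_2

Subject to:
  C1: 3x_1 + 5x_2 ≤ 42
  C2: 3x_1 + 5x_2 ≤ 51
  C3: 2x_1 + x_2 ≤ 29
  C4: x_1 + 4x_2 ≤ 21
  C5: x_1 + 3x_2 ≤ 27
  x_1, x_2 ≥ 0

Feasible with a bounded optimal solution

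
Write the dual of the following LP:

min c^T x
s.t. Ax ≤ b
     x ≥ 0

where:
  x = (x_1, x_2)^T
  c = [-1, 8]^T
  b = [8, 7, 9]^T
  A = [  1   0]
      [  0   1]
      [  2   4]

Primal min cᵀx s.t. Ax ≤ b, x ≥ 0  →  Dual max −bᵀy s.t. Aᵀy ≥ −c, y ≥ 0.

Maximize: z = -8y1 - 7y2 - 9y3

Subject to:
  y1 + 2y3 ≥ 1
  y2 + 4y3 ≥ -8
  y1, y2, y3 ≥ 0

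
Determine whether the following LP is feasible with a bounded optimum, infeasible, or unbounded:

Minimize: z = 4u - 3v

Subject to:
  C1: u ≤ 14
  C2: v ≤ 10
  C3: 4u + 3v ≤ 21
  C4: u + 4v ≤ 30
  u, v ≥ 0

Feasible with a bounded optimal solution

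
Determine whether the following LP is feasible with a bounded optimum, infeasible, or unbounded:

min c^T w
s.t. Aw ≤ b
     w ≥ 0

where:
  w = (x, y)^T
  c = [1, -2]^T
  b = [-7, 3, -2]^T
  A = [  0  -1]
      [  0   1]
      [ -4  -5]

Infeasible (no feasible solution exists)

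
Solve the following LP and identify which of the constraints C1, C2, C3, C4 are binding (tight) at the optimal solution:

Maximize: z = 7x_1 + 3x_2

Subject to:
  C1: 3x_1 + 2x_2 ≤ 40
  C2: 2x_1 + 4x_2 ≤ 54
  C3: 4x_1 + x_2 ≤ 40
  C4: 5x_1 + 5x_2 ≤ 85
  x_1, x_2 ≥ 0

At x_1 = 8, x_2 = 8, compute slack b - a·x for each constraint:
  C1: 40 − 40 = 0  (binding)
  C2: 54 − 48 = 6  (slack)
  C3: 40 − 40 = 0  (binding)
  C4: 85 − 80 = 5  (slack)

Optimal: x_1 = 8, x_2 = 8
Binding: C1, C3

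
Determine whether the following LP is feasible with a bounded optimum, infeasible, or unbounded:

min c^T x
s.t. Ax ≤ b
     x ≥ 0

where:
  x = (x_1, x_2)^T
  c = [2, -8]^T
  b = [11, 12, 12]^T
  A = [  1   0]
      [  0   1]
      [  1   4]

Feasible with a bounded optimal solution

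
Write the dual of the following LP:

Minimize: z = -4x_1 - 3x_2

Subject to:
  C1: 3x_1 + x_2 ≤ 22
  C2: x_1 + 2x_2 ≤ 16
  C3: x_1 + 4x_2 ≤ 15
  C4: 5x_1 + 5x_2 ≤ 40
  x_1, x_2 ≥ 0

Primal min cᵀx s.t. Ax ≤ b, x ≥ 0  →  Dual max −bᵀy s.t. Aᵀy ≥ −c, y ≥ 0.

Maximize: z = -22y1 - 16y2 - 15y3 - 40y4

Subject to:
  3y1 + y2 + y3 + 5y4 ≥ 4
  y1 + 2y2 + 4y3 + 5y4 ≥ 3
  y1, y2, y3, y4 ≥ 0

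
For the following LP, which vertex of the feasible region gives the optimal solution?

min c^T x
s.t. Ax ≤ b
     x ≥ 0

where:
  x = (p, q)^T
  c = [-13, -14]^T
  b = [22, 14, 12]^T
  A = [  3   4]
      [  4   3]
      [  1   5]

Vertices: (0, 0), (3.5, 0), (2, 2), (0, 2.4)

Evaluate the objective at each vertex of the feasible region:
  z(0, 0) = 0
  z(3.5, 0) = -45.5
  z(2, 2) = -54  ←
  z(0, 2.4) = -33.6
The minimum is at p = 2, q = 2.

(2, 2)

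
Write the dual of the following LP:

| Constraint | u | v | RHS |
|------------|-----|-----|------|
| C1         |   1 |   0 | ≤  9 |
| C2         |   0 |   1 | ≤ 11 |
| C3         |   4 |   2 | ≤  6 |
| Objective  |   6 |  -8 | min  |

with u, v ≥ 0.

Primal min cᵀx s.t. Ax ≤ b, x ≥ 0  →  Dual max −bᵀy s.t. Aᵀy ≥ −c, y ≥ 0.

Maximize: z = -9y1 - 11y2 - 6y3

Subject to:
  y1 + 4y3 ≥ -6
  y2 + 2y3 ≥ 8
  y1, y2, y3 ≥ 0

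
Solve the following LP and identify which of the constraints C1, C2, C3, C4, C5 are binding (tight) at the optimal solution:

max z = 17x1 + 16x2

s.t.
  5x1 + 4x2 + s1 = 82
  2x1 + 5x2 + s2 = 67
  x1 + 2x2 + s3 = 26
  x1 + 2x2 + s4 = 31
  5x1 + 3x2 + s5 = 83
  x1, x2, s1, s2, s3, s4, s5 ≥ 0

At x1 = 10, x2 = 8, compute slack b - a·x for each constraint:
  C1: 82 − 82 = 0  (binding)
  C2: 67 − 60 = 7  (slack)
  C3: 26 − 26 = 0  (binding)
  C4: 31 − 26 = 5  (slack)
  C5: 83 − 74 = 9  (slack)

Optimal: x1 = 10, x2 = 8
Binding: C1, C3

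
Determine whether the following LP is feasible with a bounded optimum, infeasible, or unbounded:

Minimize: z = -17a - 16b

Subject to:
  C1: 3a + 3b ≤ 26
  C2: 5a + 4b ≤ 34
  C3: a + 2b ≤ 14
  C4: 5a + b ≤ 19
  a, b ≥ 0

Feasible with a bounded optimal solution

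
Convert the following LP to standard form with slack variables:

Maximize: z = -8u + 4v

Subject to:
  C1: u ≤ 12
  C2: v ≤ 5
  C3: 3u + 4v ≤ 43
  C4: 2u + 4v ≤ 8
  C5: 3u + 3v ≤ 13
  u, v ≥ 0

max z = -8u + 4v

s.t.
  u + s1 = 12
  v + s2 = 5
  3u + 4v + s3 = 43
  2u + 4v + s4 = 8
  3u + 3v + s5 = 13
  u, v, s1, s2, s3, s4, s5 ≥ 0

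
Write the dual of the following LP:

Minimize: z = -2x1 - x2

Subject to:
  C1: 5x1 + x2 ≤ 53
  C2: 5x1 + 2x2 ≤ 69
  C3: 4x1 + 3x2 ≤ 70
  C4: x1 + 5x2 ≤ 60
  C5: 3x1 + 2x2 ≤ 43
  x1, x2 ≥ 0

Primal min cᵀx s.t. Ax ≤ b, x ≥ 0  →  Dual max −bᵀy s.t. Aᵀy ≥ −c, y ≥ 0.

Maximize: z = -53y1 - 69y2 - 70y3 - 60y4 - 43y5

Subject to:
  5y1 + 5y2 + 4y3 + y4 + 3y5 ≥ 2
  y1 + 2y2 + 3y3 + 5y4 + 2y5 ≥ 1
  y1, y2, y3, y4, y5 ≥ 0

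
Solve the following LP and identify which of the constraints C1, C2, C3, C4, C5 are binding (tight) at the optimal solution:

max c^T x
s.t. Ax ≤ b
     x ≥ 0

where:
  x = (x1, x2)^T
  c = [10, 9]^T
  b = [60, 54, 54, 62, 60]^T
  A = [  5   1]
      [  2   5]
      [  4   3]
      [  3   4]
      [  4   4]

At x1 = 9, x2 = 6, compute slack b - a·x for each constraint:
  C1: 60 − 51 = 9  (slack)
  C2: 54 − 48 = 6  (slack)
  C3: 54 − 54 = 0  (binding)
  C4: 62 − 51 = 11  (slack)
  C5: 60 − 60 = 0  (binding)

Optimal: x1 = 9, x2 = 6
Binding: C3, C5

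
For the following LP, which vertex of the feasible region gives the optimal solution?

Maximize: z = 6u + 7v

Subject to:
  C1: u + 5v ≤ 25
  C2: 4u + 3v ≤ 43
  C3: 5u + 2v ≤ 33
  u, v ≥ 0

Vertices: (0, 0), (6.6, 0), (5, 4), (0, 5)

Evaluate the objective at each vertex of the feasible region:
  z(0, 0) = 0
  z(6.6, 0) = 39.6
  z(5, 4) = 58  ←
  z(0, 5) = 35
The maximum is at u = 5, v = 4.

(5, 4)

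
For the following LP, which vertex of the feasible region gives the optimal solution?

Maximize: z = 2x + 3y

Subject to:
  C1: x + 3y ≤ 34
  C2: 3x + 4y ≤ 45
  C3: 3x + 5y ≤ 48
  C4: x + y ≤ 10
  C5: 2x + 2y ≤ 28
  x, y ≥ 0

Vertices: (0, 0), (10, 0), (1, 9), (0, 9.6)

Evaluate the objective at each vertex of the feasible region:
  z(0, 0) = 0
  z(10, 0) = 20
  z(1, 9) = 29  ←
  z(0, 9.6) = 28.8
The maximum is at x = 1, y = 9.

(1, 9)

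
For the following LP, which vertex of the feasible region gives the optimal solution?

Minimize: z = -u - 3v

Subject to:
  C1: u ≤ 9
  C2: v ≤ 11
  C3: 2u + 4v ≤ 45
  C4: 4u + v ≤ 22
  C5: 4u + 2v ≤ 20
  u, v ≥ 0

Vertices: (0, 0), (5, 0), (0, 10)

Evaluate the objective at each vertex of the feasible region:
  z(0, 0) = 0
  z(5, 0) = -5
  z(0, 10) = -30  ←
The minimum is at u = 0, v = 10.

(0, 10)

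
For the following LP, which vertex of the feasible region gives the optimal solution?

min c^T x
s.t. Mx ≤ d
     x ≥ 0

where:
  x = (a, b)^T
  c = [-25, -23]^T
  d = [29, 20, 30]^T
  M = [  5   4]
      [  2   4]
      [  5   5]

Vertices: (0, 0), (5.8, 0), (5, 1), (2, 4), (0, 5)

Evaluate the objective at each vertex of the feasible region:
  z(0, 0) = 0
  z(5.8, 0) = -145
  z(5, 1) = -148  ←
  z(2, 4) = -142
  z(0, 5) = -115
The minimum is at a = 5, b = 1.

(5, 1)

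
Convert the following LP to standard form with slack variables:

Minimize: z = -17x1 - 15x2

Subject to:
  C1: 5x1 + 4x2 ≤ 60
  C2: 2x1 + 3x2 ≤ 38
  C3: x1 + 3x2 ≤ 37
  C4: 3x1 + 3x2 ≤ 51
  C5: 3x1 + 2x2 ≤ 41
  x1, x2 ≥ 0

min z = -17x1 - 15x2

s.t.
  5x1 + 4x2 + s1 = 60
  2x1 + 3x2 + s2 = 38
  x1 + 3x2 + s3 = 37
  3x1 + 3x2 + s4 = 51
  3x1 + 2x2 + s5 = 41
  x1, x2, s1, s2, s3, s4, s5 ≥ 0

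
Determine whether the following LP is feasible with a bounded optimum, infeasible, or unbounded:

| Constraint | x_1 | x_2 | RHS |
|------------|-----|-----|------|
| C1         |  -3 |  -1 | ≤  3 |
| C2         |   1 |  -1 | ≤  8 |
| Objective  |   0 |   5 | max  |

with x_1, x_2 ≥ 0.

Unbounded (objective can increase without bound)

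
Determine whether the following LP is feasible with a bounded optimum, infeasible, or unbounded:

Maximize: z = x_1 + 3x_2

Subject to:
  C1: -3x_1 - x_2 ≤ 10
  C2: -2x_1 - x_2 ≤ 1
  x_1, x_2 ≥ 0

Unbounded (objective can increase without bound)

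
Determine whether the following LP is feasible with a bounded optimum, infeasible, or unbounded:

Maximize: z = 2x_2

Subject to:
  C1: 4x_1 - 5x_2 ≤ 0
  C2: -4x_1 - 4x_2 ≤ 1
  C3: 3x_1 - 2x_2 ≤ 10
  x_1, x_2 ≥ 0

Unbounded (objective can increase without bound)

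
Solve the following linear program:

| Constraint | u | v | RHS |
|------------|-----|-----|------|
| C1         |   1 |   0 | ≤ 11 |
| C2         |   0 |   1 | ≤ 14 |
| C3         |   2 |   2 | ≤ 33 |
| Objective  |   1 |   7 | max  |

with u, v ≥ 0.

Evaluate the objective at each vertex of the feasible region:
  z(0, 0) = 0
  z(11, 0) = 11
  z(11, 5.5) = 49.5
  z(2.5, 14) = 100.5  ←
  z(0, 14) = 98
The maximum is at u = 2.5, v = 14.

u = 2.5, v = 14, z = 100.5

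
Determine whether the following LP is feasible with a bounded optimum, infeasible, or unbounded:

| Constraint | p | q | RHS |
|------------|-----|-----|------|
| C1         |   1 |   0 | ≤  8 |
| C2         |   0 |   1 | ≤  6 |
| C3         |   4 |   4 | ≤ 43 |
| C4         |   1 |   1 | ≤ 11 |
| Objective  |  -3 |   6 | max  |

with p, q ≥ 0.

Feasible with a bounded optimal solution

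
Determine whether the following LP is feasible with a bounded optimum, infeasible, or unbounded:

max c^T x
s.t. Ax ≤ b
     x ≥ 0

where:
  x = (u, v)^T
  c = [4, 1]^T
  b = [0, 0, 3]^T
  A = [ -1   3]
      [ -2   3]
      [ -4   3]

Unbounded (objective can increase without bound)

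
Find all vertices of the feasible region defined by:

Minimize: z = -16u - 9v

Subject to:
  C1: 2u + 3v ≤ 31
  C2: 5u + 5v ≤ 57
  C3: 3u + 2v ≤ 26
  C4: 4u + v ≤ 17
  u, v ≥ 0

(0, 0), (4.25, 0), (2, 9), (0, 10.33)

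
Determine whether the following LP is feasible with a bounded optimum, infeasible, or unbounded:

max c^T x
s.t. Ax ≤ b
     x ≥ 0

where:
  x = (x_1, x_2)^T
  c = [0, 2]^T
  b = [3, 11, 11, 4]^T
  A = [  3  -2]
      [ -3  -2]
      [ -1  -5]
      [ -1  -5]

Unbounded (objective can increase without bound)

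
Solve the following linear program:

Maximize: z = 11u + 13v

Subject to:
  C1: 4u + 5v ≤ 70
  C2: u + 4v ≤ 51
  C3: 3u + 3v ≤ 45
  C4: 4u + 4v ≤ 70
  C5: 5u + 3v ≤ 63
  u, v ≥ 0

Evaluate the objective at each vertex of the feasible region:
  z(0, 0) = 0
  z(12.6, 0) = 138.6
  z(9, 6) = 177
  z(5, 10) = 185  ←
  z(2.273, 12.18) = 183.4
  z(0, 12.75) = 165.8
The maximum is at u = 5, v = 10.

u = 5, v = 10, z = 185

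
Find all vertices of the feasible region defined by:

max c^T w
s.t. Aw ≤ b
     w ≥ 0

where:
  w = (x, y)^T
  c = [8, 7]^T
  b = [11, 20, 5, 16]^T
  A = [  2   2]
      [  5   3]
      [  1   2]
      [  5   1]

(0, 0), (3.2, 0), (3, 1), (0, 2.5)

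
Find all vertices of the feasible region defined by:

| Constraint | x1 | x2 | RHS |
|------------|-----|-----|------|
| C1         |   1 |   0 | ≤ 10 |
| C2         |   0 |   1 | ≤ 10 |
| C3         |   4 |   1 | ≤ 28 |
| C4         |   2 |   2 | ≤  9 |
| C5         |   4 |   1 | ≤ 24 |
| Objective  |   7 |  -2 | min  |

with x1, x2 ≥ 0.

(0, 0), (4.5, 0), (0, 4.5)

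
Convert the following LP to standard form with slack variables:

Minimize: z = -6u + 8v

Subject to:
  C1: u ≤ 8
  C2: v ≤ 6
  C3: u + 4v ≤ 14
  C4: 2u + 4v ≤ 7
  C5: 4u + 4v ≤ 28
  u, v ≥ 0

min z = -6u + 8v

s.t.
  u + s1 = 8
  v + s2 = 6
  u + 4v + s3 = 14
  2u + 4v + s4 = 7
  4u + 4v + s5 = 28
  u, v, s1, s2, s3, s4, s5 ≥ 0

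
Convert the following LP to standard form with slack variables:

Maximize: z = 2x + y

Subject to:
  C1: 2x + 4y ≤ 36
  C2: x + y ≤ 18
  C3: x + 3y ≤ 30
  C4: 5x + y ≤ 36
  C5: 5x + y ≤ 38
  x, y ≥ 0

max z = 2x + y

s.t.
  2x + 4y + s1 = 36
  x + y + s2 = 18
  x + 3y + s3 = 30
  5x + y + s4 = 36
  5x + y + s5 = 38
  x, y, s1, s2, s3, s4, s5 ≥ 0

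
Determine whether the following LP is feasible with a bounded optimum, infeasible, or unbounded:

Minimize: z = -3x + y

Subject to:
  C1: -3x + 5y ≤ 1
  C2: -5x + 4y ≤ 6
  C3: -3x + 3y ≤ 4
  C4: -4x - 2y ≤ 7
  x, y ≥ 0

Unbounded (objective can decrease without bound)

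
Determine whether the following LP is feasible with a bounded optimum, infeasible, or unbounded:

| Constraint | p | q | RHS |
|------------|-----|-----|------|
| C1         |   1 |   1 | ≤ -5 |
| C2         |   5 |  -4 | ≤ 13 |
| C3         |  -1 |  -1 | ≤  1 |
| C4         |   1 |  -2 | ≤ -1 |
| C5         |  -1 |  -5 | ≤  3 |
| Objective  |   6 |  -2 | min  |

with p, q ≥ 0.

Infeasible (no feasible solution exists)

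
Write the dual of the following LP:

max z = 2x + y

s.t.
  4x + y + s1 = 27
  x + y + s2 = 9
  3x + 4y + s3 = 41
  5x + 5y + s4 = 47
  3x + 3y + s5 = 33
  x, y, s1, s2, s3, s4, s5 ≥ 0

Primal max cᵀx s.t. Ax ≤ b, x ≥ 0  →  Dual min bᵀy s.t. Aᵀy ≥ c, y ≥ 0.

Minimize: z = 27y1 + 9y2 + 41y3 + 47y4 + 33y5

Subject to:
  4y1 + y2 + 3y3 + 5y4 + 3y5 ≥ 2
  y1 + y2 + 4y3 + 5y4 + 3y5 ≥ 1
  y1, y2, y3, y4, y5 ≥ 0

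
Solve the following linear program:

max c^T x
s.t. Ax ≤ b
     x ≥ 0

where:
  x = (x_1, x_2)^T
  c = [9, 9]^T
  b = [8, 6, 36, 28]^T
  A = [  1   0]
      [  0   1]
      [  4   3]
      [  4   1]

Evaluate the objective at each vertex of the feasible region:
  z(0, 0) = 0
  z(7, 0) = 63
  z(6, 4) = 90
  z(4.5, 6) = 94.5  ←
  z(0, 6) = 54
The maximum is at x_1 = 4.5, x_2 = 6.

x_1 = 4.5, x_2 = 6, z = 94.5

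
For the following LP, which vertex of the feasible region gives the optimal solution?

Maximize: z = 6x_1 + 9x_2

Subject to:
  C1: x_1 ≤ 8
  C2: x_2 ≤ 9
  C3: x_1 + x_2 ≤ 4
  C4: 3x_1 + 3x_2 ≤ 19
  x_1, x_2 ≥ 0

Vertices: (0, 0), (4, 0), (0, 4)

Evaluate the objective at each vertex of the feasible region:
  z(0, 0) = 0
  z(4, 0) = 24
  z(0, 4) = 36  ←
The maximum is at x_1 = 0, x_2 = 4.

(0, 4)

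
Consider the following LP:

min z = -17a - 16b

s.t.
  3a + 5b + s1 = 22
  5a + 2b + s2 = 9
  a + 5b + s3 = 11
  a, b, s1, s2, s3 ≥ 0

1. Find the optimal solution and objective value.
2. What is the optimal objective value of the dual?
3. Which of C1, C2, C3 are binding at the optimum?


1. a = 1, b = 2, z = -49
2. -49
3. C2, C3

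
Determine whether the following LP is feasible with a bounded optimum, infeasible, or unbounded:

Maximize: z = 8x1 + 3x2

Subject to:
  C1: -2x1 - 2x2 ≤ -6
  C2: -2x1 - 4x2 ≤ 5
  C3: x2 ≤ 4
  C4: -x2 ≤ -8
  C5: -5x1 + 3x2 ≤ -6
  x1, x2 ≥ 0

Infeasible (no feasible solution exists)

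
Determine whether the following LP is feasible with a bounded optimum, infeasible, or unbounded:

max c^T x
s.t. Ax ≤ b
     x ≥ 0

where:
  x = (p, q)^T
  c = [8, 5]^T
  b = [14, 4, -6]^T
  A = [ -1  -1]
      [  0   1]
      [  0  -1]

Infeasible (no feasible solution exists)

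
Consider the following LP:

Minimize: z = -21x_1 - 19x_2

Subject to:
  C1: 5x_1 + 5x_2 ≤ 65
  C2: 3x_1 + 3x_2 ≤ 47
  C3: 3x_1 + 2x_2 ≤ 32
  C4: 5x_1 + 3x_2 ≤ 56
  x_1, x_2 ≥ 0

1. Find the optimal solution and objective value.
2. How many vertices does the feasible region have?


1. x_1 = 6, x_2 = 7, z = -259
2. 4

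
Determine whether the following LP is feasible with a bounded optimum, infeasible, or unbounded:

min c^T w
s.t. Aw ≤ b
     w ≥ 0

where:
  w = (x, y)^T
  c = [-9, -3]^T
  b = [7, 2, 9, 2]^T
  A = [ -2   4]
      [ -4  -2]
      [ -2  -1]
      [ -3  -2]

Unbounded (objective can decrease without bound)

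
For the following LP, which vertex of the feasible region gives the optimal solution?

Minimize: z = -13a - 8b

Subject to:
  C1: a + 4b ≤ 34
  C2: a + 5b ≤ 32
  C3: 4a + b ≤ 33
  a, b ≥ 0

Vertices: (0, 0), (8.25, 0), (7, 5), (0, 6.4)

Evaluate the objective at each vertex of the feasible region:
  z(0, 0) = 0
  z(8.25, 0) = -107.2
  z(7, 5) = -131  ←
  z(0, 6.4) = -51.2
The minimum is at a = 7, b = 5.

(7, 5)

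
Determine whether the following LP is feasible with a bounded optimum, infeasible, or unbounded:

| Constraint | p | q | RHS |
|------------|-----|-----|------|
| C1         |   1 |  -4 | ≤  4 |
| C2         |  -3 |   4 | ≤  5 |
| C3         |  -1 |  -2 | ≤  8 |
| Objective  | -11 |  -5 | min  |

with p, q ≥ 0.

Unbounded (objective can decrease without bound)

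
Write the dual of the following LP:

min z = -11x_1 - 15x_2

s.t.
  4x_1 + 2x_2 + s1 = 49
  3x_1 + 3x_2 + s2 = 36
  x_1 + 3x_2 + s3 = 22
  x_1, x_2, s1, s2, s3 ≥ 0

Primal min cᵀx s.t. Ax ≤ b, x ≥ 0  →  Dual max −bᵀy s.t. Aᵀy ≥ −c, y ≥ 0.

Maximize: z = -49y1 - 36y2 - 22y3

Subject to:
  4y1 + 3y2 + y3 ≥ 11
  2y1 + 3y2 + 3y3 ≥ 15
  y1, y2, y3 ≥ 0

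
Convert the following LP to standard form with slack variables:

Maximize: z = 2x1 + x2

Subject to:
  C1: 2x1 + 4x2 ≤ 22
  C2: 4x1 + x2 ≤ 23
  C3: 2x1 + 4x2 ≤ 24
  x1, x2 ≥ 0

max z = 2x1 + x2

s.t.
  2x1 + 4x2 + s1 = 22
  4x1 + x2 + s2 = 23
  2x1 + 4x2 + s3 = 24
  x1, x2, s1, s2, s3 ≥ 0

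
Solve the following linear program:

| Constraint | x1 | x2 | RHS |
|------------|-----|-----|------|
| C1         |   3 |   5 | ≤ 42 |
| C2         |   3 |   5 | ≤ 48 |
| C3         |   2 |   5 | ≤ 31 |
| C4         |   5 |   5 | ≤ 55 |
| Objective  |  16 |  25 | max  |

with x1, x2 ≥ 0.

Evaluate the objective at each vertex of the feasible region:
  z(0, 0) = 0
  z(11, 0) = 176
  z(8, 3) = 203  ←
  z(0, 6.2) = 155
The maximum is at x1 = 8, x2 = 3.

x1 = 8, x2 = 3, z = 203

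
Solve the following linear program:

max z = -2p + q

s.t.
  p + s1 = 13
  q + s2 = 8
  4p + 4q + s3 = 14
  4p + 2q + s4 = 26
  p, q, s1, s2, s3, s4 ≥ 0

Evaluate the objective at each vertex of the feasible region:
  z(0, 0) = 0
  z(3.5, 0) = -7
  z(0, 3.5) = 3.5  ←
The maximum is at p = 0, q = 3.5.

p = 0, q = 3.5, z = 3.5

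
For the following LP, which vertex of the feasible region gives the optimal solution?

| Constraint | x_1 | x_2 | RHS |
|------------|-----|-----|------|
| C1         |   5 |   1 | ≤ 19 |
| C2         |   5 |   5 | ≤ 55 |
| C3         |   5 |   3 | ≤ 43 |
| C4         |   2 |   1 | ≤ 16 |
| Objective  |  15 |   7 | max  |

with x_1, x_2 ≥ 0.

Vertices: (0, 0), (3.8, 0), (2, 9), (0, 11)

Evaluate the objective at each vertex of the feasible region:
  z(0, 0) = 0
  z(3.8, 0) = 57
  z(2, 9) = 93  ←
  z(0, 11) = 77
The maximum is at x_1 = 2, x_2 = 9.

(2, 9)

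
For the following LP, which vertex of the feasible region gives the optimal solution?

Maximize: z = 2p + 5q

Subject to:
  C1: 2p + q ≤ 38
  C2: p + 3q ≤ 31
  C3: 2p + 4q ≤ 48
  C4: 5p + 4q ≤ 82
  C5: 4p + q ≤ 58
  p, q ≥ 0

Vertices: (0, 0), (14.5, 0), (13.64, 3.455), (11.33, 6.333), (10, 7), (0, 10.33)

Evaluate the objective at each vertex of the feasible region:
  z(0, 0) = 0
  z(14.5, 0) = 29
  z(13.64, 3.455) = 44.55
  z(11.33, 6.333) = 54.33
  z(10, 7) = 55  ←
  z(0, 10.33) = 51.67
The maximum is at p = 10, q = 7.

(10, 7)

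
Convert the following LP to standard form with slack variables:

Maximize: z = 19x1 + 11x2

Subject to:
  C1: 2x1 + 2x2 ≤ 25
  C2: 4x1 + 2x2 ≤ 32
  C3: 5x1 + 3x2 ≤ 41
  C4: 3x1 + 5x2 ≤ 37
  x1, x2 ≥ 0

max z = 19x1 + 11x2

s.t.
  2x1 + 2x2 + s1 = 25
  4x1 + 2x2 + s2 = 32
  5x1 + 3x2 + s3 = 41
  3x1 + 5x2 + s4 = 37
  x1, x2, s1, s2, s3, s4 ≥ 0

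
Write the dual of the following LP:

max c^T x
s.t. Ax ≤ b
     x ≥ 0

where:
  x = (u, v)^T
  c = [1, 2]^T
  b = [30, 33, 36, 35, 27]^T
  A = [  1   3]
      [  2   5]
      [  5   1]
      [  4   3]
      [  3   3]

Primal max cᵀx s.t. Ax ≤ b, x ≥ 0  →  Dual min bᵀy s.t. Aᵀy ≥ c, y ≥ 0.

Minimize: z = 30y1 + 33y2 + 36y3 + 35y4 + 27y5

Subject to:
  y1 + 2y2 + 5y3 + 4y4 + 3y5 ≥ 1
  3y1 + 5y2 + y3 + 3y4 + 3y5 ≥ 2
  y1, y2, y3, y4, y5 ≥ 0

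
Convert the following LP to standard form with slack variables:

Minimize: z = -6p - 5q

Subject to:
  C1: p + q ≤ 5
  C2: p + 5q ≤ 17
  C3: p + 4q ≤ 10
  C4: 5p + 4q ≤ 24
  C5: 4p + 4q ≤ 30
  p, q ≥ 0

min z = -6p - 5q

s.t.
  p + q + s1 = 5
  p + 5q + s2 = 17
  p + 4q + s3 = 10
  5p + 4q + s4 = 24
  4p + 4q + s5 = 30
  p, q, s1, s2, s3, s4, s5 ≥ 0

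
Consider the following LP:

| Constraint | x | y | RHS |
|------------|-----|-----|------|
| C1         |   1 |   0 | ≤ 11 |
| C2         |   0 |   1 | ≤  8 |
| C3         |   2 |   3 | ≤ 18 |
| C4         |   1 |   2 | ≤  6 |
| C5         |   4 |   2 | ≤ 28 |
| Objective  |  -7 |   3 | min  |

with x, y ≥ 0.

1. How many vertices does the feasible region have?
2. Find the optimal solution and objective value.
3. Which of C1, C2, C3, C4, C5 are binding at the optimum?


1. 3
2. x = 6, y = 0, z = -42
3. C4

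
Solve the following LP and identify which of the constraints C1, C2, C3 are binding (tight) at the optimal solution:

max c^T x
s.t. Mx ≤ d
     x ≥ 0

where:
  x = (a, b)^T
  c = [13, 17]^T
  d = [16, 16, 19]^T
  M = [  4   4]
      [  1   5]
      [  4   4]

At a = 1, b = 3, compute slack b - a·x for each constraint:
  C1: 16 − 16 = 0  (binding)
  C2: 16 − 16 = 0  (binding)
  C3: 19 − 16 = 3  (slack)

Optimal: a = 1, b = 3
Binding: C1, C2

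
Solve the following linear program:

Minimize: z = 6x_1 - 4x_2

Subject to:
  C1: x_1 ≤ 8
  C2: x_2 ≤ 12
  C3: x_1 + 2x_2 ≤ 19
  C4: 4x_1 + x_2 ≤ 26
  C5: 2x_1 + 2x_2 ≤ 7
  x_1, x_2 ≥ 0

Evaluate the objective at each vertex of the feasible region:
  z(0, 0) = 0
  z(3.5, 0) = 21
  z(0, 3.5) = -14  ←
The minimum is at x_1 = 0, x_2 = 3.5.

x_1 = 0, x_2 = 3.5, z = -14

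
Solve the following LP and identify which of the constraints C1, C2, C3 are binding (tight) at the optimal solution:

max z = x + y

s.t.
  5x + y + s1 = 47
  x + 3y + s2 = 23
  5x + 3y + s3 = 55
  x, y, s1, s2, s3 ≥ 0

At x = 8, y = 5, compute slack b - a·x for each constraint:
  C1: 47 − 45 = 2  (slack)
  C2: 23 − 23 = 0  (binding)
  C3: 55 − 55 = 0  (binding)

Optimal: x = 8, y = 5
Binding: C2, C3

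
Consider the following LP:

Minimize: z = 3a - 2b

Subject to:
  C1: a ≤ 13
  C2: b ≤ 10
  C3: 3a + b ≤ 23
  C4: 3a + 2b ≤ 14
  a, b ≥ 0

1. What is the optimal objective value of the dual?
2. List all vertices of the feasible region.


1. -14
2. (0, 0), (4.667, 0), (0, 7)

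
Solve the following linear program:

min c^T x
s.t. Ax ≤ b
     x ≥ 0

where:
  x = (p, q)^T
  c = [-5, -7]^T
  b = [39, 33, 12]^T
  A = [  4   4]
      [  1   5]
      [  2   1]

Evaluate the objective at each vertex of the feasible region:
  z(0, 0) = 0
  z(6, 0) = -30
  z(3, 6) = -57  ←
  z(0, 6.6) = -46.2
The minimum is at p = 3, q = 6.

p = 3, q = 6, z = -57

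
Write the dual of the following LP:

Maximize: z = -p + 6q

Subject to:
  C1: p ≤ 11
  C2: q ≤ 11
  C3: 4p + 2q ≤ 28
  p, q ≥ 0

Primal max cᵀx s.t. Ax ≤ b, x ≥ 0  →  Dual min bᵀy s.t. Aᵀy ≥ c, y ≥ 0.

Minimize: z = 11y1 + 11y2 + 28y3

Subject to:
  y1 + 4y3 ≥ -1
  y2 + 2y3 ≥ 6
  y1, y2, y3 ≥ 0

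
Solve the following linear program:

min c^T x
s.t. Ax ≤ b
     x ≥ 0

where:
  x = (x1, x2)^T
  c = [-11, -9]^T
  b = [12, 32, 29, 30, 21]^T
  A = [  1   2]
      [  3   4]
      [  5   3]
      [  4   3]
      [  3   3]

Evaluate the objective at each vertex of the feasible region:
  z(0, 0) = 0
  z(5.8, 0) = -63.8
  z(4, 3) = -71  ←
  z(2, 5) = -67
  z(0, 6) = -54
The minimum is at x1 = 4, x2 = 3.

x1 = 4, x2 = 3, z = -71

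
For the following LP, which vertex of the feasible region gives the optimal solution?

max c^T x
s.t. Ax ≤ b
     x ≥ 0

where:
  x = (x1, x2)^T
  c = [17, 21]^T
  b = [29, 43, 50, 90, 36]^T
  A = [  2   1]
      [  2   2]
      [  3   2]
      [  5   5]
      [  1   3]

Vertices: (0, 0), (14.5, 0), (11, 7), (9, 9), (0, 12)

Evaluate the objective at each vertex of the feasible region:
  z(0, 0) = 0
  z(14.5, 0) = 246.5
  z(11, 7) = 334
  z(9, 9) = 342  ←
  z(0, 12) = 252
The maximum is at x1 = 9, x2 = 9.

(9, 9)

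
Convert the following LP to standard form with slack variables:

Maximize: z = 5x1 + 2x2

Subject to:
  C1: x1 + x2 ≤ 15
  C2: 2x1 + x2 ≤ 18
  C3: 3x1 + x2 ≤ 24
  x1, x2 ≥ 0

max z = 5x1 + 2x2

s.t.
  x1 + x2 + s1 = 15
  2x1 + x2 + s2 = 18
  3x1 + x2 + s3 = 24
  x1, x2, s1, s2, s3 ≥ 0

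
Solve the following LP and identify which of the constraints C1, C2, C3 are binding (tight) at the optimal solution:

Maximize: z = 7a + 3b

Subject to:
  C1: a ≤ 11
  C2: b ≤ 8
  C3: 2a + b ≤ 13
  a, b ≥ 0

At a = 6.5, b = 0, compute slack b - a·x for each constraint:
  C1: 11 − 6.5 = 4.5  (slack)
  C2: 8 − 0 = 8  (slack)
  C3: 13 − 13 = 0  (binding)

Optimal: a = 6.5, b = 0
Binding: C3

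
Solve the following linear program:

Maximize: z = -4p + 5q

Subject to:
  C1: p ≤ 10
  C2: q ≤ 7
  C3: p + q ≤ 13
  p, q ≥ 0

Evaluate the objective at each vertex of the feasible region:
  z(0, 0) = 0
  z(10, 0) = -40
  z(10, 3) = -25
  z(6, 7) = 11
  z(0, 7) = 35  ←
The maximum is at p = 0, q = 7.

p = 0, q = 7, z = 35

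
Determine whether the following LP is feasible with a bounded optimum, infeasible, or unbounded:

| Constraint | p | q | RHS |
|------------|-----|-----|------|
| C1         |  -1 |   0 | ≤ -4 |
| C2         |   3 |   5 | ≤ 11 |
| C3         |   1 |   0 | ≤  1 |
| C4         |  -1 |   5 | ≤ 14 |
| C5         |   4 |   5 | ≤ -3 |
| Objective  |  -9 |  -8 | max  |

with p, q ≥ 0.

Infeasible (no feasible solution exists)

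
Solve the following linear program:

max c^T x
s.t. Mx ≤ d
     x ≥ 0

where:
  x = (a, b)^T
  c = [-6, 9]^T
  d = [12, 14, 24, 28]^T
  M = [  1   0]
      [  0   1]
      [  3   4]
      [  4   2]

Evaluate the objective at each vertex of the feasible region:
  z(0, 0) = 0
  z(7, 0) = -42
  z(6.4, 1.2) = -27.6
  z(0, 6) = 54  ←
The maximum is at a = 0, b = 6.

a = 0, b = 6, z = 54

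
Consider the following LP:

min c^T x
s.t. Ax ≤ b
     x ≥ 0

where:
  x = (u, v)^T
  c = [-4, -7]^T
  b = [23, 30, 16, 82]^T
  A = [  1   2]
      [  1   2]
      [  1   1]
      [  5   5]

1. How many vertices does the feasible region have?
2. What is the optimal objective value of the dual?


1. 4
2. -85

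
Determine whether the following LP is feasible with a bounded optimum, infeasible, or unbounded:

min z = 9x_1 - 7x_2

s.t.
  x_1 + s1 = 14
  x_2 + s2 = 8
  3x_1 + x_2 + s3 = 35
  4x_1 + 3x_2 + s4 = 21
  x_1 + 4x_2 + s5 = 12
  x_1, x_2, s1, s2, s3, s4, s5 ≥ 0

Feasible with a bounded optimal solution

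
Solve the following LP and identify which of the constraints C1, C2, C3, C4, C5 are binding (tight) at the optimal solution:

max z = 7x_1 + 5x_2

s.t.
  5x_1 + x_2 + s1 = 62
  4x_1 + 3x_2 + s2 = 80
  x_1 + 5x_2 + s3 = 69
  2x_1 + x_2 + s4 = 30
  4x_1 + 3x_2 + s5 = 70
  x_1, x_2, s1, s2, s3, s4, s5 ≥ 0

At x_1 = 10, x_2 = 10, compute slack b - a·x for each constraint:
  C1: 62 − 60 = 2  (slack)
  C2: 80 − 70 = 10  (slack)
  C3: 69 − 60 = 9  (slack)
  C4: 30 − 30 = 0  (binding)
  C5: 70 − 70 = 0  (binding)

Optimal: x_1 = 10, x_2 = 10
Binding: C4, C5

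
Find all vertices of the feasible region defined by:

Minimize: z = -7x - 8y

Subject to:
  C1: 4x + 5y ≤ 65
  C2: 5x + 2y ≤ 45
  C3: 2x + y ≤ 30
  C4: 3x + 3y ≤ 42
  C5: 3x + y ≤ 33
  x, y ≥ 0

(0, 0), (9, 0), (5.667, 8.333), (5, 9), (0, 13)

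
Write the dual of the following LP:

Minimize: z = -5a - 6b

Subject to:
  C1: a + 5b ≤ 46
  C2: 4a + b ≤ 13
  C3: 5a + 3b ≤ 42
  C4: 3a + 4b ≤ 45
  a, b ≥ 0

Primal min cᵀx s.t. Ax ≤ b, x ≥ 0  →  Dual max −bᵀy s.t. Aᵀy ≥ −c, y ≥ 0.

Maximize: z = -46y1 - 13y2 - 42y3 - 45y4

Subject to:
  y1 + 4y2 + 5y3 + 3y4 ≥ 5
  5y1 + y2 + 3y3 + 4y4 ≥ 6
  y1, y2, y3, y4 ≥ 0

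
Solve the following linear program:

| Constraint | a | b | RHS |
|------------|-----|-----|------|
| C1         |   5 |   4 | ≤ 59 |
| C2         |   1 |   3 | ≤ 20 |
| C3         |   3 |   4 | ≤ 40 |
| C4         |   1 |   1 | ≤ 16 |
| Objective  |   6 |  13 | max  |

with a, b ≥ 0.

Evaluate the objective at each vertex of the feasible region:
  z(0, 0) = 0
  z(11.8, 0) = 70.8
  z(9.5, 2.875) = 94.38
  z(8, 4) = 100  ←
  z(0, 6.667) = 86.67
The maximum is at a = 8, b = 4.

a = 8, b = 4, z = 100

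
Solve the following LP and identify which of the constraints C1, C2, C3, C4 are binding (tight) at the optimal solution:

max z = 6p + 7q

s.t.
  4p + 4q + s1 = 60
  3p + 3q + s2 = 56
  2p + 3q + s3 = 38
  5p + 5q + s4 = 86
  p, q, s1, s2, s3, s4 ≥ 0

At p = 7, q = 8, compute slack b - a·x for each constraint:
  C1: 60 − 60 = 0  (binding)
  C2: 56 − 45 = 11  (slack)
  C3: 38 − 38 = 0  (binding)
  C4: 86 − 75 = 11  (slack)

Optimal: p = 7, q = 8
Binding: C1, C3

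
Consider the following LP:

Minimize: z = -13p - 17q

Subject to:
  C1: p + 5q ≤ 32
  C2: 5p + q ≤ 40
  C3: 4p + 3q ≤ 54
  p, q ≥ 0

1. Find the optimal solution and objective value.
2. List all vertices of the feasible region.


1. p = 7, q = 5, z = -176
2. (0, 0), (8, 0), (7, 5), (0, 6.4)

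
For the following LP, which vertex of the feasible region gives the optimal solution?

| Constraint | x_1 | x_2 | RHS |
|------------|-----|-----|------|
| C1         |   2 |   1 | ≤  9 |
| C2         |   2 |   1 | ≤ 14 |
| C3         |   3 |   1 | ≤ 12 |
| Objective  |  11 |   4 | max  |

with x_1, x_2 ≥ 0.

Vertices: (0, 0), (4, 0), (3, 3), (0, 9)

Evaluate the objective at each vertex of the feasible region:
  z(0, 0) = 0
  z(4, 0) = 44
  z(3, 3) = 45  ←
  z(0, 9) = 36
The maximum is at x_1 = 3, x_2 = 3.

(3, 3)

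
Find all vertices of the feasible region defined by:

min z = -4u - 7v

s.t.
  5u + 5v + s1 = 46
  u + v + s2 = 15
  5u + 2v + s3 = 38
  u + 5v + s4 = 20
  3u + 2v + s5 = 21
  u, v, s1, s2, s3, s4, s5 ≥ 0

(0, 0), (7, 0), (5, 3), (0, 4)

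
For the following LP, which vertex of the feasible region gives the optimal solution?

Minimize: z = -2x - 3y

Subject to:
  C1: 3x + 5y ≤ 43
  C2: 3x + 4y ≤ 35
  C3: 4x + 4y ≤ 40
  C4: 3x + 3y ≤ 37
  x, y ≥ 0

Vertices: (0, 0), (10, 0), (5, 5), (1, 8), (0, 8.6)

Evaluate the objective at each vertex of the feasible region:
  z(0, 0) = 0
  z(10, 0) = -20
  z(5, 5) = -25
  z(1, 8) = -26  ←
  z(0, 8.6) = -25.8
The minimum is at x = 1, y = 8.

(1, 8)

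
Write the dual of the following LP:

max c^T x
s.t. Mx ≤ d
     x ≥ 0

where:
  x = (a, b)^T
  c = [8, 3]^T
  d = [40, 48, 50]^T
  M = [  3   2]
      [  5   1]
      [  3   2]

Primal max cᵀx s.t. Ax ≤ b, x ≥ 0  →  Dual min bᵀy s.t. Aᵀy ≥ c, y ≥ 0.

Minimize: z = 40y1 + 48y2 + 50y3

Subject to:
  3y1 + 5y2 + 3y3 ≥ 8
  2y1 + y2 + 2y3 ≥ 3
  y1, y2, y3 ≥ 0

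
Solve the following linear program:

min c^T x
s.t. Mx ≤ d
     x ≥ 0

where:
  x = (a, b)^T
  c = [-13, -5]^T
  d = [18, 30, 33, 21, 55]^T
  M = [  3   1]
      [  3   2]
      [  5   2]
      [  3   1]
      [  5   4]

Evaluate the objective at each vertex of the feasible region:
  z(0, 0) = 0
  z(6, 0) = -78
  z(3, 9) = -84  ←
  z(2.2, 11) = -83.6
  z(0, 13.75) = -68.75
The minimum is at a = 3, b = 9.

a = 3, b = 9, z = -84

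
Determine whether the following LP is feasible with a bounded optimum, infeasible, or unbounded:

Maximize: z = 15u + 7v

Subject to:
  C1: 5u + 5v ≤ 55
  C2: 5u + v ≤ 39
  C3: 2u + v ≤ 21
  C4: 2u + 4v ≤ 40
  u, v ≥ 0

Feasible with a bounded optimal solution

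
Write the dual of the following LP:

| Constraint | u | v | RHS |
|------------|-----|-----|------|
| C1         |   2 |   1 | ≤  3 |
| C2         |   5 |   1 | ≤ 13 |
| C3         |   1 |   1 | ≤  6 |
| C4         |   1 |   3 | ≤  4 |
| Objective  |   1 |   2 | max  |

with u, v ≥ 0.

Primal max cᵀx s.t. Ax ≤ b, x ≥ 0  →  Dual min bᵀy s.t. Aᵀy ≥ c, y ≥ 0.

Minimize: z = 3y1 + 13y2 + 6y3 + 4y4

Subject to:
  2y1 + 5y2 + y3 + y4 ≥ 1
  y1 + y2 + y3 + 3y4 ≥ 2
  y1, y2, y3, y4 ≥ 0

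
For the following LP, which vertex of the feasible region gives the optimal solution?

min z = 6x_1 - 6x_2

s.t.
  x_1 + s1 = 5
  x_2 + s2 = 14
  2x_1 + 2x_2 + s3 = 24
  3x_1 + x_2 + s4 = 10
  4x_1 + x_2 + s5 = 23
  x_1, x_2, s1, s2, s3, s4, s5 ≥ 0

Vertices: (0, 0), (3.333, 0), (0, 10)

Evaluate the objective at each vertex of the feasible region:
  z(0, 0) = 0
  z(3.333, 0) = 20
  z(0, 10) = -60  ←
The minimum is at x_1 = 0, x_2 = 10.

(0, 10)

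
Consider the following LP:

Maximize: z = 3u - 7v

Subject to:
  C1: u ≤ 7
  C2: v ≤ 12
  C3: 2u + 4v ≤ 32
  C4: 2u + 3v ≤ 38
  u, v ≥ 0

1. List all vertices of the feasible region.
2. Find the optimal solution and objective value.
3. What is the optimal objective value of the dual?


1. (0, 0), (7, 0), (7, 4.5), (0, 8)
2. u = 7, v = 0, z = 21
3. 21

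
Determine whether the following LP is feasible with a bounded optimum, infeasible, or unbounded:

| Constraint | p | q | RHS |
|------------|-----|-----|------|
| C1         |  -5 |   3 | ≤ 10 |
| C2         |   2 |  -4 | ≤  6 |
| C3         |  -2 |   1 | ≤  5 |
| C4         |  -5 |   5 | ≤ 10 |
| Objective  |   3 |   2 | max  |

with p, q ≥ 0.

Unbounded (objective can increase without bound)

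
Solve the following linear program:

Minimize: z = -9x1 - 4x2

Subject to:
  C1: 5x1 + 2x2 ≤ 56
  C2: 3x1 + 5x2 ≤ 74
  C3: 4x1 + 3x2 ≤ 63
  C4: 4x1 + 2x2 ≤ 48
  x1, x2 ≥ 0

Evaluate the objective at each vertex of the feasible region:
  z(0, 0) = 0
  z(11.2, 0) = -100.8
  z(8, 8) = -104  ←
  z(6.571, 10.86) = -102.6
  z(0, 14.8) = -59.2
The minimum is at x1 = 8, x2 = 8.

x1 = 8, x2 = 8, z = -104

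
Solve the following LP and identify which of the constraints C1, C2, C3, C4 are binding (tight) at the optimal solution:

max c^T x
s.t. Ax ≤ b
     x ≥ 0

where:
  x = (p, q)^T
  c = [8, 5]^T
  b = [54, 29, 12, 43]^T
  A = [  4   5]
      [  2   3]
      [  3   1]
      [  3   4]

At p = 1, q = 9, compute slack b - a·x for each constraint:
  C1: 54 − 49 = 5  (slack)
  C2: 29 − 29 = 0  (binding)
  C3: 12 − 12 = 0  (binding)
  C4: 43 − 39 = 4  (slack)

Optimal: p = 1, q = 9
Binding: C2, C3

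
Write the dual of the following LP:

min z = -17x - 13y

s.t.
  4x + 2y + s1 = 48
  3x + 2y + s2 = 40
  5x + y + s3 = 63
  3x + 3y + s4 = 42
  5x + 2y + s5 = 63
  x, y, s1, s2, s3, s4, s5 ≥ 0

Primal min cᵀx s.t. Ax ≤ b, x ≥ 0  →  Dual max −bᵀy s.t. Aᵀy ≥ −c, y ≥ 0.

Maximize: z = -48y1 - 40y2 - 63y3 - 42y4 - 63y5

Subject to:
  4y1 + 3y2 + 5y3 + 3y4 + 5y5 ≥ 17
  2y1 + 2y2 + y3 + 3y4 + 2y5 ≥ 13
  y1, y2, y3, y4, y5 ≥ 0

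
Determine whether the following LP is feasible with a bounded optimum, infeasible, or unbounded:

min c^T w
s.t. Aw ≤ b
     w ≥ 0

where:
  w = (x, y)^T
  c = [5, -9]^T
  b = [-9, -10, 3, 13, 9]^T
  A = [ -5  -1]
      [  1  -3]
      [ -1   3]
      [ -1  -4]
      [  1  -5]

Infeasible (no feasible solution exists)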